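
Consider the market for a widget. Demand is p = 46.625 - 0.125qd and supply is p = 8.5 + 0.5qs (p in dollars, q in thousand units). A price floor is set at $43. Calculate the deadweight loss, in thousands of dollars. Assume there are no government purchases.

Rearranging demand gives qd = 373 - 8p; rearranging supply gives qs = 2p - 17. Equilibrium: 373 - 8p = 2p - 17, so 390 = 10p and p* = 39, q* = 61.
Since 43 > 39, the floor is binding.
At p = 43: qd = 373 - 8·43 = 29 and qs = 2·43 - 17 = 69.
Quantity traded falls to 29. At q = 29 the demand price is (373 - 29)/8 = 43 and the supply price is (17 + 29)/2 = 23.
Deadweight loss = ½ · (43 - 23) · (61 - 29) = ½ · 20 · 32 = 320.

320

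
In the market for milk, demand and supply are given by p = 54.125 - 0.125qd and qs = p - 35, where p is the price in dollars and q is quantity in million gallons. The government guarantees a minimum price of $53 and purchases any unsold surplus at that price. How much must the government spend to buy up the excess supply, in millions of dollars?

477

Rearranging demand gives qd = 433 - 8p. Equilibrium: 433 - 8p = p - 35, so 468 = 9p and p* = 52, q* = 17.
The floor of 53 is above the equilibrium price 52, so it binds.
At p = 53: qd = 433 - 8·53 = 9 and qs = 53 - 35 = 18.
Surplus = qs - qd = 9.
Government expenditure = surplus × support price = 9 × 53 = 477.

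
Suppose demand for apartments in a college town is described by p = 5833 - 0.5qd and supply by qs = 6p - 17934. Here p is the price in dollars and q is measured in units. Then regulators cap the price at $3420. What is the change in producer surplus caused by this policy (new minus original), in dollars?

-959280

Rearranging demand gives qd = 11666 - 2p. Setting quantity demanded equal to quantity supplied, 11666 - 2p = 6p - 17934, gives p* = 3700 and q* = 4266.
The ceiling of 3420 is below the equilibrium price 3700, so it binds.
At p = 3420: qd = 11666 - 2·3420 = 4826 and qs = 6·3420 - 17934 = 2586.
Producer surplus without the control is ½ · (3700 - 2989) · 4266 = 1516563.
With the ceiling, producers sell 2586 units at 3420, so PS = ½ · (3420 - 2989) · 2586 = 557283.
Change in producer surplus = 557283 - 1516563 = -959280.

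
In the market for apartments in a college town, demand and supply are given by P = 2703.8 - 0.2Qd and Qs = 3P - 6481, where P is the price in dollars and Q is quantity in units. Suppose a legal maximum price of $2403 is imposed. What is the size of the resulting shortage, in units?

776

Rearranging demand gives Qd = 13519 - 5P. Without the control the market clears where 13519 - 5P = 3P - 6481, i.e. P* = 2500 and Q* = 1019.
Since 2403 < 2500, the ceiling is binding.
At P = 2403: Qd = 13519 - 5·2403 = 1504 and Qs = 3·2403 - 6481 = 728.
Shortage = Qd - Qs = 1504 - 728 = 776.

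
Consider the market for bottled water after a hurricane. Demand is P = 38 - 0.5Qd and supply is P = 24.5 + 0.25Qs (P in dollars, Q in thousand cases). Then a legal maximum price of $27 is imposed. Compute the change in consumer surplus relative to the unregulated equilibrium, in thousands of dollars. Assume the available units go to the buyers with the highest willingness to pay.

Rearranging demand gives Qd = 76 - 2P; rearranging supply gives Qs = 4P - 98. Equilibrium: 76 - 2P = 4P - 98, so 174 = 6P and P* = 29, Q* = 18.
The ceiling of 27 is below the equilibrium price 29, so it binds.
At P = 27: Qd = 76 - 2·27 = 22 and Qs = 4·27 - 98 = 10.
Consumer surplus without the control is ½ · (38 - 29) · 18 = 81.
With the ceiling, 10 units are sold at 27 (assume they go to the highest-value buyers). The demand price at Q = 10 is 33, so CS = ½ · [(38 - 27) + (33 - 27)] · 10 = 85.
Change in consumer surplus = 85 - 81 = 4.

4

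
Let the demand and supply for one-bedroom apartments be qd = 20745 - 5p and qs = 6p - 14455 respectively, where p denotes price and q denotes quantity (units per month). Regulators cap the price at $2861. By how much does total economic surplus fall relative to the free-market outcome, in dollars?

758478.6

Without the control the market clears where 20745 - 5p = 6p - 14455, i.e. p* = 3200 and q* = 4745.
The ceiling of 2861 is below the equilibrium price 3200, so it binds.
At p = 2861: qd = 20745 - 5·2861 = 6440 and qs = 6·2861 - 14455 = 2711.
Quantity traded falls to 2711. At q = 2711 the demand price is (20745 - 2711)/5 = 3606.8 and the supply price is (14455 + 2711)/6 = 2861.
Deadweight loss = ½ · (3606.8 - 2861) · (4745 - 2711) = ½ · 745.8 · 2034 = 758478.6.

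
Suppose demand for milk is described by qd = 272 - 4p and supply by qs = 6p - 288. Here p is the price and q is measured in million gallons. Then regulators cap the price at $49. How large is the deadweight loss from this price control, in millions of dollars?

367.5

Equilibrium: 272 - 4p = 6p - 288, so 560 = 10p and p* = 56, q* = 48.
The ceiling of 49 is below the equilibrium price 56, so it binds.
At p = 49: qd = 272 - 4·49 = 76 and qs = 6·49 - 288 = 6.
Quantity traded falls to 6. At q = 6 the demand price is (272 - 6)/4 = 66.5 and the supply price is (288 + 6)/6 = 49.
Deadweight loss = ½ · (66.5 - 49) · (48 - 6) = ½ · 17.5 · 42 = 367.5.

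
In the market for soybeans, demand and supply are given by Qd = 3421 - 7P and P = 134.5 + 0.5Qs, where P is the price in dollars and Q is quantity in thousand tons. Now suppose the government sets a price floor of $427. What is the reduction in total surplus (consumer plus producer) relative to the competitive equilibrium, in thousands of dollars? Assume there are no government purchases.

4551.75

Rearranging supply gives Qs = 2P - 269. In a free market, 3421 - 7P = 2P - 269 gives the equilibrium P* = 410, Q* = 551.
The floor of 427 is above the equilibrium price 410, so it binds.
At P = 427: Qd = 3421 - 7·427 = 432 and Qs = 2·427 - 269 = 585.
Quantity traded falls to 432. At Q = 432 the demand price is (3421 - 432)/7 = 427 and the supply price is (269 + 432)/2 = 350.5.
Deadweight loss = ½ · (427 - 350.5) · (551 - 432) = ½ · 76.5 · 119 = 4551.75.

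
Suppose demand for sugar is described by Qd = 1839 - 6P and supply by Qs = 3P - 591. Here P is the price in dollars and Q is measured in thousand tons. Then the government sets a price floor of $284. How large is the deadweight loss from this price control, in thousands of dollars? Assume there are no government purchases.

Without the control the market clears where 1839 - 6P = 3P - 591, i.e. P* = 270 and Q* = 219.
Since 284 > 270, the floor is binding.
At P = 284: Qd = 1839 - 6·284 = 135 and Qs = 3·284 - 591 = 261.
Quantity traded falls to 135. At Q = 135 the demand price is (1839 - 135)/6 = 284 and the supply price is (591 + 135)/3 = 242.
Deadweight loss = ½ · (284 - 242) · (219 - 135) = ½ · 42 · 84 = 1764.

1764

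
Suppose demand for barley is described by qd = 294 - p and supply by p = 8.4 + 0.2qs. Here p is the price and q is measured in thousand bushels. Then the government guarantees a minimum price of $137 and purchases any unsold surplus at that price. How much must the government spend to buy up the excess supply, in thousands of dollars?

66582

Rearranging supply gives qs = 5p - 42. Without the control the market clears where 294 - p = 5p - 42, i.e. p* = 56 and q* = 238.
Since 137 > 56, the floor is binding.
At p = 137: qd = 294 - 137 = 157 and qs = 5·137 - 42 = 643.
Surplus = qs - qd = 486.
Government expenditure = surplus × support price = 486 × 137 = 66582.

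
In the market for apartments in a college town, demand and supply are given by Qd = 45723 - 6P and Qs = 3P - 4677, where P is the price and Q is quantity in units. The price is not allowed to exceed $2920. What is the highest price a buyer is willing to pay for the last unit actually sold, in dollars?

Setting quantity demanded equal to quantity supplied, 45723 - 6P = 3P - 4677, gives P* = 5600 and Q* = 12123.
Because the ceiling (2920) lies below the market-clearing price, it is binding.
At P = 2920: Qd = 45723 - 6·2920 = 28203 and Qs = 3·2920 - 4677 = 4083.
Only 4083 units reach the market. On the demand curve, the marginal buyer's willingness to pay at Q = 4083 is (45723 - 4083)/6 = 6940.

6940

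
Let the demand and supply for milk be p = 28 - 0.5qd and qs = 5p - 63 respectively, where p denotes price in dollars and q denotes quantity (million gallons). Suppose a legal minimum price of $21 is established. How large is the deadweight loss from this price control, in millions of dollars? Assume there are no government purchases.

Rearranging demand gives qd = 56 - 2p. Equilibrium: 56 - 2p = 5p - 63, so 119 = 7p and p* = 17, q* = 22.
Because the floor (21) lies above the market-clearing price, it is binding.
At p = 21: qd = 56 - 2·21 = 14 and qs = 5·21 - 63 = 42.
Quantity traded falls to 14. At q = 14 the demand price is (56 - 14)/2 = 21 and the supply price is (63 + 14)/5 = 15.4.
Deadweight loss = ½ · (21 - 15.4) · (22 - 14) = ½ · 5.6 · 8 = 22.4.

22.4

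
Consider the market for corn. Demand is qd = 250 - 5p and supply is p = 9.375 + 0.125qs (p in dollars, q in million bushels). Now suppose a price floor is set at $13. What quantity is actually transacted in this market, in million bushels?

Rearranging supply gives qs = 8p - 75. In a free market, 250 - 5p = 8p - 75 gives the equilibrium p* = 25, q* = 125.
The floor of 13 is below the equilibrium price 25, so it is not binding; the market clears at p* = 25, q* = 125.

125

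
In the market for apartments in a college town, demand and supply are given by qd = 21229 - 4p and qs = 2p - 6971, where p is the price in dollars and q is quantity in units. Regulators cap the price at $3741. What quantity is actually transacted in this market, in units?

Without the control the market clears where 21229 - 4p = 2p - 6971, i.e. p* = 4700 and q* = 2429.
Since 3741 < 4700, the ceiling is binding.
At p = 3741: qd = 21229 - 4·3741 = 6265 and qs = 2·3741 - 6971 = 511.
The quantity actually transacted is the short side, supply: 511.

511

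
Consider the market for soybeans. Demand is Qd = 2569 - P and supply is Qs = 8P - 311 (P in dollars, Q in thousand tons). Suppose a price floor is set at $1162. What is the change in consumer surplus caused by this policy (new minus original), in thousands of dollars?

In a free market, 2569 - P = 8P - 311 gives the equilibrium P* = 320, Q* = 2249.
The floor of 1162 is above the equilibrium price 320, so it binds.
At P = 1162: Qd = 2569 - 1162 = 1407 and Qs = 8·1162 - 311 = 8985.
Consumer surplus without the control is ½ · (2569 - 320) · 2249 = 2529000.5.
With the floor, consumers buy 1407 units at 1162, so CS = ½ · (2569 - 1162) · 1407 = 989824.5.
Change in consumer surplus = 989824.5 - 2529000.5 = -1539176.

-1539176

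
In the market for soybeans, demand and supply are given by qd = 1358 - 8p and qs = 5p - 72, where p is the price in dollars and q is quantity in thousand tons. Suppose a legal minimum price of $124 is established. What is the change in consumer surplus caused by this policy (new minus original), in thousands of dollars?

-5908

Equilibrium: 1358 - 8p = 5p - 72, so 1430 = 13p and p* = 110, q* = 478.
Because the floor (124) lies above the market-clearing price, it is binding.
At p = 124: qd = 1358 - 8·124 = 366 and qs = 5·124 - 72 = 548.
Consumer surplus without the control is ½ · (169.75 - 110) · 478 = 14280.25.
With the floor, consumers buy 366 units at 124, so CS = ½ · (169.75 - 124) · 366 = 8372.25.
Change in consumer surplus = 8372.25 - 14280.25 = -5908.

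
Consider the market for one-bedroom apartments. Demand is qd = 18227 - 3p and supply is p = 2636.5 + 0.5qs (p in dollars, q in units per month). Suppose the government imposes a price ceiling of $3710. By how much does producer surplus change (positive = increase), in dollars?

Rearranging supply gives qs = 2p - 5273. In a free market, 18227 - 3p = 2p - 5273 gives the equilibrium p* = 4700, q* = 4127.
Because the ceiling (3710) lies below the market-clearing price, it is binding.
At p = 3710: qd = 18227 - 3·3710 = 7097 and qs = 2·3710 - 5273 = 2147.
Producer surplus without the control is ½ · (4700 - 2636.5) · 4127 = 4258032.25.
With the ceiling, producers sell 2147 units at 3710, so PS = ½ · (3710 - 2636.5) · 2147 = 1152402.25.
Change in producer surplus = 1152402.25 - 4258032.25 = -3105630.

-3105630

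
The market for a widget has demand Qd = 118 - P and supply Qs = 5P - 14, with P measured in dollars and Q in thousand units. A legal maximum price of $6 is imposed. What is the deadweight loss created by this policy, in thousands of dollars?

Without the control the market clears where 118 - P = 5P - 14, i.e. P* = 22 and Q* = 96.
Because the ceiling (6) lies below the market-clearing price, it is binding.
At P = 6: Qd = 118 - 6 = 112 and Qs = 5·6 - 14 = 16.
Quantity traded falls to 16. At Q = 16 the demand price is 118 - 16 = 102 and the supply price is (14 + 16)/5 = 6.
Deadweight loss = ½ · (102 - 6) · (96 - 16) = ½ · 96 · 80 = 3840.

3840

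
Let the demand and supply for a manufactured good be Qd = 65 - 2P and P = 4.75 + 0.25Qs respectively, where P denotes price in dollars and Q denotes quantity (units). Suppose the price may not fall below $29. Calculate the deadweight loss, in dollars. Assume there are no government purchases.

Rearranging supply gives Qs = 4P - 19. Setting quantity demanded equal to quantity supplied, 65 - 2P = 4P - 19, gives P* = 14 and Q* = 37.
The floor of 29 is above the equilibrium price 14, so it binds.
At P = 29: Qd = 65 - 2·29 = 7 and Qs = 4·29 - 19 = 97.
Quantity traded falls to 7. At Q = 7 the demand price is (65 - 7)/2 = 29 and the supply price is (19 + 7)/4 = 6.5.
Deadweight loss = ½ · (29 - 6.5) · (37 - 7) = ½ · 22.5 · 30 = 337.5.

337.5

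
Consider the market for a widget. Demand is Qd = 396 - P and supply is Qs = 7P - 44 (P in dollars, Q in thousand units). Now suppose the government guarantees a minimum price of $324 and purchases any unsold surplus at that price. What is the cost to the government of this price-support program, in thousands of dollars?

In a free market, 396 - P = 7P - 44 gives the equilibrium P* = 55, Q* = 341.
Since 324 > 55, the floor is binding.
At P = 324: Qd = 396 - 324 = 72 and Qs = 7·324 - 44 = 2224.
Surplus = Qs - Qd = 2152.
Government expenditure = surplus × support price = 2152 × 324 = 697248.

697248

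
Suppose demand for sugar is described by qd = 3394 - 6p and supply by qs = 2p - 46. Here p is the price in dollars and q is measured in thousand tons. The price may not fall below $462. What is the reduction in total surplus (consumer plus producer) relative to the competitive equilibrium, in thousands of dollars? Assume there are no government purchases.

12288

Without the control the market clears where 3394 - 6p = 2p - 46, i.e. p* = 430 and q* = 814.
Because the floor (462) lies above the market-clearing price, it is binding.
At p = 462: qd = 3394 - 6·462 = 622 and qs = 2·462 - 46 = 878.
Quantity traded falls to 622. At q = 622 the demand price is (3394 - 622)/6 = 462 and the supply price is (46 + 622)/2 = 334.
Deadweight loss = ½ · (462 - 334) · (814 - 622) = ½ · 128 · 192 = 12288.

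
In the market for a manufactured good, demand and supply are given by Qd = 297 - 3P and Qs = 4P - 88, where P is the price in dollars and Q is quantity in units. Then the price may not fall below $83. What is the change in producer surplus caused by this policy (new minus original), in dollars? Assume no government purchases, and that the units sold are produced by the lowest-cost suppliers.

Setting quantity demanded equal to quantity supplied, 297 - 3P = 4P - 88, gives P* = 55 and Q* = 132.
Since 83 > 55, the floor is binding.
At P = 83: Qd = 297 - 3·83 = 48 and Qs = 4·83 - 88 = 244.
Producer surplus without the control is ½ · (55 - 22) · 132 = 2178.
With the floor, 48 units are sold at 83. The supply price at Q = 48 is 34, so PS = ½ · [(83 - 22) + (83 - 34)] · 48 = 2640.
Change in producer surplus = 2640 - 2178 = 462.

462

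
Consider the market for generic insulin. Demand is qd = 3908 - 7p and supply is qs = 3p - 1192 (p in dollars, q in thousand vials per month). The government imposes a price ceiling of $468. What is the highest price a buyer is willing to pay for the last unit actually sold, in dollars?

Setting quantity demanded equal to quantity supplied, 3908 - 7p = 3p - 1192, gives p* = 510 and q* = 338.
Since 468 < 510, the ceiling is binding.
At p = 468: qd = 3908 - 7·468 = 632 and qs = 3·468 - 1192 = 212.
Only 212 units reach the market. On the demand curve, the marginal buyer's willingness to pay at q = 212 is (3908 - 212)/7 = 528.

528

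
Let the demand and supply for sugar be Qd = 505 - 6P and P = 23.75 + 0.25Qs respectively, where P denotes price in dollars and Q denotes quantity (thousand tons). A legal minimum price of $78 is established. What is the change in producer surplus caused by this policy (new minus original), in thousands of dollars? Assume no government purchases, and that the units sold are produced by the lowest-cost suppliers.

-792

Rearranging supply gives Qs = 4P - 95. Setting quantity demanded equal to quantity supplied, 505 - 6P = 4P - 95, gives P* = 60 and Q* = 145.
The floor of 78 is above the equilibrium price 60, so it binds.
At P = 78: Qd = 505 - 6·78 = 37 and Qs = 4·78 - 95 = 217.
Producer surplus without the control is ½ · (60 - 23.75) · 145 = 2628.125.
With the floor, 37 units are sold at 78. The supply price at Q = 37 is 33, so PS = ½ · [(78 - 23.75) + (78 - 33)] · 37 = 1836.125.
Change in producer surplus = 1836.125 - 2628.125 = -792.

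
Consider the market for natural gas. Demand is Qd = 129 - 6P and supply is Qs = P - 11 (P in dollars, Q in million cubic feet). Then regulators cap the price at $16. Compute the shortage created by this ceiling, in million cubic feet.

In a free market, 129 - 6P = P - 11 gives the equilibrium P* = 20, Q* = 9.
Because the ceiling (16) lies below the market-clearing price, it is binding.
At P = 16: Qd = 129 - 6·16 = 33 and Qs = 16 - 11 = 5.
Shortage = Qd - Qs = 33 - 5 = 28.

28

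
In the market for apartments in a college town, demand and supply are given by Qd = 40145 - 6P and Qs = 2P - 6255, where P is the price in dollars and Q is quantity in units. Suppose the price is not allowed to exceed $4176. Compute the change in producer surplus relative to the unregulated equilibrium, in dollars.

Without the control the market clears where 40145 - 6P = 2P - 6255, i.e. P* = 5800 and Q* = 5345.
Because the ceiling (4176) lies below the market-clearing price, it is binding.
At P = 4176: Qd = 40145 - 6·4176 = 15089 and Qs = 2·4176 - 6255 = 2097.
Producer surplus without the control is ½ · (5800 - 3127.5) · 5345 = 7142256.25.
With the ceiling, producers sell 2097 units at 4176, so PS = ½ · (4176 - 3127.5) · 2097 = 1099352.25.
Change in producer surplus = 1099352.25 - 7142256.25 = -6042904.

-6042904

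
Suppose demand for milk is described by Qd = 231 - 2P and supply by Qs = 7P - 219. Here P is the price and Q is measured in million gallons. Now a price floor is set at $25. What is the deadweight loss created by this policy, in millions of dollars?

0

Setting quantity demanded equal to quantity supplied, 231 - 2P = 7P - 219, gives P* = 50 and Q* = 131.
The floor of 25 is below the equilibrium price 50, so it is not binding; the market clears at P* = 50, Q* = 131.
Since the control does not bind, no trades are prevented and deadweight loss is zero.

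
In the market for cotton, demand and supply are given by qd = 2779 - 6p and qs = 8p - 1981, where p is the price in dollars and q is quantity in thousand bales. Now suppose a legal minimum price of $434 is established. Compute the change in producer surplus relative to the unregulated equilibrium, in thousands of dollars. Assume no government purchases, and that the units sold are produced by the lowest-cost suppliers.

-3431

Equilibrium: 2779 - 6p = 8p - 1981, so 4760 = 14p and p* = 340, q* = 739.
Because the floor (434) lies above the market-clearing price, it is binding.
At p = 434: qd = 2779 - 6·434 = 175 and qs = 8·434 - 1981 = 1491.
Producer surplus without the control is ½ · (340 - 247.625) · 739 = 34132.5625.
With the floor, 175 units are sold at 434. The supply price at q = 175 is 269.5, so PS = ½ · [(434 - 247.625) + (434 - 269.5)] · 175 = 30701.5625.
Change in producer surplus = 30701.5625 - 34132.5625 = -3431.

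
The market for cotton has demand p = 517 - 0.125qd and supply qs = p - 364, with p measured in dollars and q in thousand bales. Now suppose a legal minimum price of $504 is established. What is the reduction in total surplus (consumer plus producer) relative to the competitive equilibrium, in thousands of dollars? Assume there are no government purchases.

Rearranging demand gives qd = 4136 - 8p. Equilibrium: 4136 - 8p = p - 364, so 4500 = 9p and p* = 500, q* = 136.
Because the floor (504) lies above the market-clearing price, it is binding.
At p = 504: qd = 4136 - 8·504 = 104 and qs = 504 - 364 = 140.
Quantity traded falls to 104. At q = 104 the demand price is (4136 - 104)/8 = 504 and the supply price is 364 + 104 = 468.
Deadweight loss = ½ · (504 - 468) · (136 - 104) = ½ · 36 · 32 = 576.

576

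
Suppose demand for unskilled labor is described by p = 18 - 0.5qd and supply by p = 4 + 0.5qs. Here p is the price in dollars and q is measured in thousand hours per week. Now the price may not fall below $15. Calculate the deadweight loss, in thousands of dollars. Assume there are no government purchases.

Rearranging demand gives qd = 36 - 2p; rearranging supply gives qs = 2p - 8. Setting quantity demanded equal to quantity supplied, 36 - 2p = 2p - 8, gives p* = 11 and q* = 14.
Because the floor (15) lies above the market-clearing price, it is binding.
At p = 15: qd = 36 - 2·15 = 6 and qs = 2·15 - 8 = 22.
Quantity traded falls to 6. At q = 6 the demand price is (36 - 6)/2 = 15 and the supply price is (8 + 6)/2 = 7.
Deadweight loss = ½ · (15 - 7) · (14 - 6) = ½ · 8 · 8 = 32.

32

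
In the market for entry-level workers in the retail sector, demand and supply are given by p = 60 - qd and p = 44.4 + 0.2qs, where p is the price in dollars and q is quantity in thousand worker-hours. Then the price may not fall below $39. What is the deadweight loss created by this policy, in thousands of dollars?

0

Rearranging demand gives qd = 60 - p; rearranging supply gives qs = 5p - 222. In a free market, 60 - p = 5p - 222 gives the equilibrium p* = 47, q* = 13.
Since 39 is below p* = 47, the floor does not bind and the free-market outcome prevails.
Since the control does not bind, no trades are prevented and deadweight loss is zero.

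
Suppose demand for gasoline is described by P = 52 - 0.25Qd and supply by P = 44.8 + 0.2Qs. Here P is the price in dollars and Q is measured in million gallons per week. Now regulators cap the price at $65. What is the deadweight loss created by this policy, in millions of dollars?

Rearranging demand gives Qd = 208 - 4P; rearranging supply gives Qs = 5P - 224. In a free market, 208 - 4P = 5P - 224 gives the equilibrium P* = 48, Q* = 16.
Since 65 is above P* = 48, the ceiling does not bind and the free-market outcome prevails.
Since the control does not bind, no trades are prevented and deadweight loss is zero.

0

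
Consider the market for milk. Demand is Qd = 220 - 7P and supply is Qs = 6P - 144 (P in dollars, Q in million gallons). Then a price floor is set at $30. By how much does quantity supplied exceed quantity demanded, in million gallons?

26

Equilibrium: 220 - 7P = 6P - 144, so 364 = 13P and P* = 28, Q* = 24.
Since 30 > 28, the floor is binding.
At P = 30: Qd = 220 - 7·30 = 10 and Qs = 6·30 - 144 = 36.
Surplus = Qs - Qd = 36 - 10 = 26.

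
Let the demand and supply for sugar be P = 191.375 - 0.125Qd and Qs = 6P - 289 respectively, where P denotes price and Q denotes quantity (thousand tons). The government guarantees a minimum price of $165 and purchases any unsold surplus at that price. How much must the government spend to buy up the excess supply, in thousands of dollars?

Rearranging demand gives Qd = 1531 - 8P. Without the control the market clears where 1531 - 8P = 6P - 289, i.e. P* = 130 and Q* = 491.
Because the floor (165) lies above the market-clearing price, it is binding.
At P = 165: Qd = 1531 - 8·165 = 211 and Qs = 6·165 - 289 = 701.
Surplus = Qs - Qd = 490.
Government expenditure = surplus × support price = 490 × 165 = 80850.

80850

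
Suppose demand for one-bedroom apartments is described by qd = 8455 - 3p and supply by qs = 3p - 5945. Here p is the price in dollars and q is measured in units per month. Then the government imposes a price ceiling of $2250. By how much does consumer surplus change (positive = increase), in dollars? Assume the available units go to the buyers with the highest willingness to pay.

87000

In a free market, 8455 - 3p = 3p - 5945 gives the equilibrium p* = 2400, q* = 1255.
Since 2250 < 2400, the ceiling is binding.
At p = 2250: qd = 8455 - 3·2250 = 1705 and qs = 3·2250 - 5945 = 805.
Consumer surplus without the control is ½ · (8455/3 - 2400) · 1255 = 1575025/6.
With the ceiling, 805 units are sold at 2250 (assume they go to the highest-value buyers). The demand price at q = 805 is 2550, so CS = ½ · [(8455/3 - 2250) + (2550 - 2250)] · 805 = 2097025/6.
Change in consumer surplus = 2097025/6 - 1575025/6 = 87000.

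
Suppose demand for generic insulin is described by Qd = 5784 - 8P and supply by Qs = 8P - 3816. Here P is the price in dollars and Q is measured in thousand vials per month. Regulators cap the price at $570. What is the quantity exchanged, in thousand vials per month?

Setting quantity demanded equal to quantity supplied, 5784 - 8P = 8P - 3816, gives P* = 600 and Q* = 984.
Since 570 < 600, the ceiling is binding.
At P = 570: Qd = 5784 - 8·570 = 1224 and Qs = 8·570 - 3816 = 744.
The quantity actually transacted is the short side, supply: 744.

744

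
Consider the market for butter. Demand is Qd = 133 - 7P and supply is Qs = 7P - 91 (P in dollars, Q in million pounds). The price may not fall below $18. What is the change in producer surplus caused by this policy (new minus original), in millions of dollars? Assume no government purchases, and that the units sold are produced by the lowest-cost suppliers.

In a free market, 133 - 7P = 7P - 91 gives the equilibrium P* = 16, Q* = 21.
Because the floor (18) lies above the market-clearing price, it is binding.
At P = 18: Qd = 133 - 7·18 = 7 and Qs = 7·18 - 91 = 35.
Producer surplus without the control is ½ · (16 - 13) · 21 = 31.5.
With the floor, 7 units are sold at 18. The supply price at Q = 7 is 14, so PS = ½ · [(18 - 13) + (18 - 14)] · 7 = 31.5.
Change in producer surplus = 31.5 - 31.5 = 0.

0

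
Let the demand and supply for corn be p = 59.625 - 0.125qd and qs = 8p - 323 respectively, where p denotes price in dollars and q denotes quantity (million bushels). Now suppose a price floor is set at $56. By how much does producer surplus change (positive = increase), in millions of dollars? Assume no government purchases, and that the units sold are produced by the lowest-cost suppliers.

Rearranging demand gives qd = 477 - 8p. Setting quantity demanded equal to quantity supplied, 477 - 8p = 8p - 323, gives p* = 50 and q* = 77.
Since 56 > 50, the floor is binding.
At p = 56: qd = 477 - 8·56 = 29 and qs = 8·56 - 323 = 125.
Producer surplus without the control is ½ · (50 - 40.375) · 77 = 370.5625.
With the floor, 29 units are sold at 56. The supply price at q = 29 is 44, so PS = ½ · [(56 - 40.375) + (56 - 44)] · 29 = 400.5625.
Change in producer surplus = 400.5625 - 370.5625 = 30.

30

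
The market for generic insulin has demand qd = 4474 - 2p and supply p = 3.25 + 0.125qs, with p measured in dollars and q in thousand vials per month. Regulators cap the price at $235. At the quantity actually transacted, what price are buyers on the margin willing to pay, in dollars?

1310

Rearranging supply gives qs = 8p - 26. Without the control the market clears where 4474 - 2p = 8p - 26, i.e. p* = 450 and q* = 3574.
Since 235 < 450, the ceiling is binding.
At p = 235: qd = 4474 - 2·235 = 4004 and qs = 8·235 - 26 = 1854.
Only 1854 units reach the market. On the demand curve, the marginal buyer's willingness to pay at q = 1854 is (4474 - 1854)/2 = 1310.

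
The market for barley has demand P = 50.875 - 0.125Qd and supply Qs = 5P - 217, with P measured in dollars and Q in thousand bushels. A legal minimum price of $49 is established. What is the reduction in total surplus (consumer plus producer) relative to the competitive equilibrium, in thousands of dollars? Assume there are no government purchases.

Rearranging demand gives Qd = 407 - 8P. In a free market, 407 - 8P = 5P - 217 gives the equilibrium P* = 48, Q* = 23.
Since 49 > 48, the floor is binding.
At P = 49: Qd = 407 - 8·49 = 15 and Qs = 5·49 - 217 = 28.
Quantity traded falls to 15. At Q = 15 the demand price is (407 - 15)/8 = 49 and the supply price is (217 + 15)/5 = 46.4.
Deadweight loss = ½ · (49 - 46.4) · (23 - 15) = ½ · 2.6 · 8 = 10.4.

10.4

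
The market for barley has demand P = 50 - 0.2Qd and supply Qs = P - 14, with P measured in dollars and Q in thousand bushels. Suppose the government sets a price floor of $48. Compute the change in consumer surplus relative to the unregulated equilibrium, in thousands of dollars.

Rearranging demand gives Qd = 250 - 5P. Setting quantity demanded equal to quantity supplied, 250 - 5P = P - 14, gives P* = 44 and Q* = 30.
Because the floor (48) lies above the market-clearing price, it is binding.
At P = 48: Qd = 250 - 5·48 = 10 and Qs = 48 - 14 = 34.
Consumer surplus without the control is ½ · (50 - 44) · 30 = 90.
With the floor, consumers buy 10 units at 48, so CS = ½ · (50 - 48) · 10 = 10.
Change in consumer surplus = 10 - 90 = -80.

-80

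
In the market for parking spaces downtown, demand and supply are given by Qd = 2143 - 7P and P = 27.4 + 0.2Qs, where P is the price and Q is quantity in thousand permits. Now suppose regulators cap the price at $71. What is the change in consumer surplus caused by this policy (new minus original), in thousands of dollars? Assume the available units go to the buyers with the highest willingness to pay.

Rearranging supply gives Qs = 5P - 137. Without the control the market clears where 2143 - 7P = 5P - 137, i.e. P* = 190 and Q* = 813.
Because the ceiling (71) lies below the market-clearing price, it is binding.
At P = 71: Qd = 2143 - 7·71 = 1646 and Qs = 5·71 - 137 = 218.
Consumer surplus without the control is ½ · (2143/7 - 190) · 813 = 660969/14.
With the ceiling, 218 units are sold at 71 (assume they go to the highest-value buyers). The demand price at Q = 218 is 275, so CS = ½ · [(2143/7 - 71) + (275 - 71)] · 218 = 335066/7.
Change in consumer surplus = 335066/7 - 660969/14 = 654.5.

654.5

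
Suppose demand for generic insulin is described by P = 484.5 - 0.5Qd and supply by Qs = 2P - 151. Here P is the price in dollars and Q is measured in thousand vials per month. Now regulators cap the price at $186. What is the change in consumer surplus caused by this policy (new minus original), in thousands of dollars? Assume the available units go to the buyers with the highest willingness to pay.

Rearranging demand gives Qd = 969 - 2P. Setting quantity demanded equal to quantity supplied, 969 - 2P = 2P - 151, gives P* = 280 and Q* = 409.
Because the ceiling (186) lies below the market-clearing price, it is binding.
At P = 186: Qd = 969 - 2·186 = 597 and Qs = 2·186 - 151 = 221.
Consumer surplus without the control is ½ · (484.5 - 280) · 409 = 41820.25.
With the ceiling, 221 units are sold at 186 (assume they go to the highest-value buyers). The demand price at Q = 221 is 374, so CS = ½ · [(484.5 - 186) + (374 - 186)] · 221 = 53758.25.
Change in consumer surplus = 53758.25 - 41820.25 = 11938.

11938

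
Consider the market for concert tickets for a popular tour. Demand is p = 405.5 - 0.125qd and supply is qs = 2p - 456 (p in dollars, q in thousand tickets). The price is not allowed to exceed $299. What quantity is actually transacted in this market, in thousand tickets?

142

Rearranging demand gives qd = 3244 - 8p. Equilibrium: 3244 - 8p = 2p - 456, so 3700 = 10p and p* = 370, q* = 284.
Because the ceiling (299) lies below the market-clearing price, it is binding.
At p = 299: qd = 3244 - 8·299 = 852 and qs = 2·299 - 456 = 142.
The quantity actually transacted is the short side, supply: 142.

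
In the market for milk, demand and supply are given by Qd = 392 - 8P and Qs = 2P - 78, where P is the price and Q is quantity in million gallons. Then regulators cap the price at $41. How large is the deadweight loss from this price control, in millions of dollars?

45

Setting quantity demanded equal to quantity supplied, 392 - 8P = 2P - 78, gives P* = 47 and Q* = 16.
Since 41 < 47, the ceiling is binding.
At P = 41: Qd = 392 - 8·41 = 64 and Qs = 2·41 - 78 = 4.
Quantity traded falls to 4. At Q = 4 the demand price is (392 - 4)/8 = 48.5 and the supply price is (78 + 4)/2 = 41.
Deadweight loss = ½ · (48.5 - 41) · (16 - 4) = ½ · 7.5 · 12 = 45.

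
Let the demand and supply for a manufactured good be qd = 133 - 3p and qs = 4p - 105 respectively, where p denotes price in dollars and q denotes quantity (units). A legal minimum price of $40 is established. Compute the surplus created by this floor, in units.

In a free market, 133 - 3p = 4p - 105 gives the equilibrium p* = 34, q* = 31.
The floor of 40 is above the equilibrium price 34, so it binds.
At p = 40: qd = 133 - 3·40 = 13 and qs = 4·40 - 105 = 55.
Surplus = qs - qd = 55 - 13 = 42.

42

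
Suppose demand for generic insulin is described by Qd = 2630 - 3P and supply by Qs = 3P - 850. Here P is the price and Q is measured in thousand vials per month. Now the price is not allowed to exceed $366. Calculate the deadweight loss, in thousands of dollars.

Setting quantity demanded equal to quantity supplied, 2630 - 3P = 3P - 850, gives P* = 580 and Q* = 890.
The ceiling of 366 is below the equilibrium price 580, so it binds.
At P = 366: Qd = 2630 - 3·366 = 1532 and Qs = 3·366 - 850 = 248.
Quantity traded falls to 248. At Q = 248 the demand price is (2630 - 248)/3 = 794 and the supply price is (850 + 248)/3 = 366.
Deadweight loss = ½ · (794 - 366) · (890 - 248) = ½ · 428 · 642 = 137388.

137388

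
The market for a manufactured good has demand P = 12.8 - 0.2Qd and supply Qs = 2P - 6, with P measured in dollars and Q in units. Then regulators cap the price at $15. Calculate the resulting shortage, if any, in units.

Rearranging demand gives Qd = 64 - 5P. In a free market, 64 - 5P = 2P - 6 gives the equilibrium P* = 10, Q* = 14.
Since 15 is above P* = 10, the ceiling does not bind and the free-market outcome prevails.
Since the control does not bind, there is no shortage.

0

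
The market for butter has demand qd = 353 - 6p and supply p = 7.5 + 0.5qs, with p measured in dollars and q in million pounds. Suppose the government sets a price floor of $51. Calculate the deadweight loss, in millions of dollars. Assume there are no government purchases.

Rearranging supply gives qs = 2p - 15. In a free market, 353 - 6p = 2p - 15 gives the equilibrium p* = 46, q* = 77.
The floor of 51 is above the equilibrium price 46, so it binds.
At p = 51: qd = 353 - 6·51 = 47 and qs = 2·51 - 15 = 87.
Quantity traded falls to 47. At q = 47 the demand price is (353 - 47)/6 = 51 and the supply price is (15 + 47)/2 = 31.
Deadweight loss = ½ · (51 - 31) · (77 - 47) = ½ · 20 · 30 = 300.

300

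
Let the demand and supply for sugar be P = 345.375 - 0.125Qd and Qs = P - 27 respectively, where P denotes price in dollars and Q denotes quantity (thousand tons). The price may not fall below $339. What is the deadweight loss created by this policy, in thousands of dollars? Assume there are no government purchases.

Rearranging demand gives Qd = 2763 - 8P. In a free market, 2763 - 8P = P - 27 gives the equilibrium P* = 310, Q* = 283.
The floor of 339 is above the equilibrium price 310, so it binds.
At P = 339: Qd = 2763 - 8·339 = 51 and Qs = 339 - 27 = 312.
Quantity traded falls to 51. At Q = 51 the demand price is (2763 - 51)/8 = 339 and the supply price is 27 + 51 = 78.
Deadweight loss = ½ · (339 - 78) · (283 - 51) = ½ · 261 · 232 = 30276.

30276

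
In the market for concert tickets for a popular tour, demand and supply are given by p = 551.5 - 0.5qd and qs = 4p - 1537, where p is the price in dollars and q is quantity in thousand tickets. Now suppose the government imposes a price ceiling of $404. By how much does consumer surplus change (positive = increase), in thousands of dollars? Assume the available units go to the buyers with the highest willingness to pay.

Rearranging demand gives qd = 1103 - 2p. Setting quantity demanded equal to quantity supplied, 1103 - 2p = 4p - 1537, gives p* = 440 and q* = 223.
Since 404 < 440, the ceiling is binding.
At p = 404: qd = 1103 - 2·404 = 295 and qs = 4·404 - 1537 = 79.
Consumer surplus without the control is ½ · (551.5 - 440) · 223 = 12432.25.
With the ceiling, 79 units are sold at 404 (assume they go to the highest-value buyers). The demand price at q = 79 is 512, so CS = ½ · [(551.5 - 404) + (512 - 404)] · 79 = 10092.25.
Change in consumer surplus = 10092.25 - 12432.25 = -2340.

-2340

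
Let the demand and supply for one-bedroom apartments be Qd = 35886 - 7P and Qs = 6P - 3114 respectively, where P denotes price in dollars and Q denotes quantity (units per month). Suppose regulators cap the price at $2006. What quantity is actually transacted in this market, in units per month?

8922

In a free market, 35886 - 7P = 6P - 3114 gives the equilibrium P* = 3000, Q* = 14886.
Since 2006 < 3000, the ceiling is binding.
At P = 2006: Qd = 35886 - 7·2006 = 21844 and Qs = 6·2006 - 3114 = 8922.
The quantity actually transacted is the short side, supply: 8922.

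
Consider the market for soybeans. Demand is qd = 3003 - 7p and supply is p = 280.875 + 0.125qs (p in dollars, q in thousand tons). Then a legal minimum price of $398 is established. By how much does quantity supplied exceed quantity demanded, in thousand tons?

Rearranging supply gives qs = 8p - 2247. Without the control the market clears where 3003 - 7p = 8p - 2247, i.e. p* = 350 and q* = 553.
Because the floor (398) lies above the market-clearing price, it is binding.
At p = 398: qd = 3003 - 7·398 = 217 and qs = 8·398 - 2247 = 937.
Surplus = qs - qd = 937 - 217 = 720.

720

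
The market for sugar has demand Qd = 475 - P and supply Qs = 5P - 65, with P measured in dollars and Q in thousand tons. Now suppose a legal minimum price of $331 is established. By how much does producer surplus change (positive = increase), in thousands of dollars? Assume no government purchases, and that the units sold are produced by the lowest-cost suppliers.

28895.9

Without the control the market clears where 475 - P = 5P - 65, i.e. P* = 90 and Q* = 385.
The floor of 331 is above the equilibrium price 90, so it binds.
At P = 331: Qd = 475 - 331 = 144 and Qs = 5·331 - 65 = 1590.
Producer surplus without the control is ½ · (90 - 13) · 385 = 14822.5.
With the floor, 144 units are sold at 331. The supply price at Q = 144 is 41.8, so PS = ½ · [(331 - 13) + (331 - 41.8)] · 144 = 43718.4.
Change in producer surplus = 43718.4 - 14822.5 = 28895.9.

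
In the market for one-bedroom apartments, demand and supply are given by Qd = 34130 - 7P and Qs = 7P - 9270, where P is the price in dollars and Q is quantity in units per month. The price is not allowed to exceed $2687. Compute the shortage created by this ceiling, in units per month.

Equilibrium: 34130 - 7P = 7P - 9270, so 43400 = 14P and P* = 3100, Q* = 12430.
The ceiling of 2687 is below the equilibrium price 3100, so it binds.
At P = 2687: Qd = 34130 - 7·2687 = 15321 and Qs = 7·2687 - 9270 = 9539.
Shortage = Qd - Qs = 15321 - 9539 = 5782.

5782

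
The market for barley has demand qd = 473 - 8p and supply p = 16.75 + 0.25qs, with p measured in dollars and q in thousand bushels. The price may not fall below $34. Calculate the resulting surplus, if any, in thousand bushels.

0

Rearranging supply gives qs = 4p - 67. Without the control the market clears where 473 - 8p = 4p - 67, i.e. p* = 45 and q* = 113.
Since 34 is below p* = 45, the floor does not bind and the free-market outcome prevails.
Since the control does not bind, there is no surplus.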